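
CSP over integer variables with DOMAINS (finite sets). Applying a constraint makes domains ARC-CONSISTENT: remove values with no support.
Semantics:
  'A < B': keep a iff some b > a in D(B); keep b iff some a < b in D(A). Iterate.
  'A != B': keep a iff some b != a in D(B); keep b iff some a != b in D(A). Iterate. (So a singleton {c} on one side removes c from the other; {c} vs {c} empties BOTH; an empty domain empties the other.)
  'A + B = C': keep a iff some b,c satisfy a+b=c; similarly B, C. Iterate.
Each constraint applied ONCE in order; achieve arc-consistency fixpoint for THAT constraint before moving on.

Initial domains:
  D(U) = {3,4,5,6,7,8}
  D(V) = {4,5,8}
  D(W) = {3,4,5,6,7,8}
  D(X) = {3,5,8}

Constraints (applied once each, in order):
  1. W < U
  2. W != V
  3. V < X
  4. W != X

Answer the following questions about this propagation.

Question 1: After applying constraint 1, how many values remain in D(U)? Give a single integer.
Constraint 1 (W < U) on D(W)={3,4,5,6,7,8} D(U)={3,4,5,6,7,8}: W {3,4,5,6,7,8}->{3,4,5,6,7}; U {3,4,5,6,7,8}->{4,5,6,7,8}
So after constraint 1: D(U)={4,5,6,7,8}, size = 5

Answer: 5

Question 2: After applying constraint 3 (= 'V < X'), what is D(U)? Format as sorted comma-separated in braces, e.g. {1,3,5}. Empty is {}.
Answer: {4,5,6,7,8}

Derivation:
Constraint 1 (W < U) on D(W)={3,4,5,6,7,8} D(U)={3,4,5,6,7,8}: W {3,4,5,6,7,8}->{3,4,5,6,7}; U {3,4,5,6,7,8}->{4,5,6,7,8}
Constraint 2 (W != V) on D(W)={3,4,5,6,7} D(V)={4,5,8}: no change
Constraint 3 (V < X) on D(V)={4,5,8} D(X)={3,5,8}: V {4,5,8}->{4,5}; X {3,5,8}->{5,8}
So after constraint 3: D(U) = {4,5,6,7,8}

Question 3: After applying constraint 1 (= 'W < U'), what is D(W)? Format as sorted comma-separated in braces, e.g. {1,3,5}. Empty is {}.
Answer: {3,4,5,6,7}

Derivation:
Constraint 1 (W < U) on D(W)={3,4,5,6,7,8} D(U)={3,4,5,6,7,8}: W {3,4,5,6,7,8}->{3,4,5,6,7}; U {3,4,5,6,7,8}->{4,5,6,7,8}
So after constraint 1: D(W) = {3,4,5,6,7}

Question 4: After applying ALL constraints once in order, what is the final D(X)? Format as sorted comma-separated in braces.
Constraint 1 (W < U) on D(W)={3,4,5,6,7,8} D(U)={3,4,5,6,7,8}: W {3,4,5,6,7,8}->{3,4,5,6,7}; U {3,4,5,6,7,8}->{4,5,6,7,8}
Constraint 2 (W != V) on D(W)={3,4,5,6,7} D(V)={4,5,8}: no change
Constraint 3 (V < X) on D(V)={4,5,8} D(X)={3,5,8}: V {4,5,8}->{4,5}; X {3,5,8}->{5,8}
Constraint 4 (W != X) on D(W)={3,4,5,6,7} D(X)={5,8}: no change
So after all 4 constraints: D(X) = {5,8}

Answer: {5,8}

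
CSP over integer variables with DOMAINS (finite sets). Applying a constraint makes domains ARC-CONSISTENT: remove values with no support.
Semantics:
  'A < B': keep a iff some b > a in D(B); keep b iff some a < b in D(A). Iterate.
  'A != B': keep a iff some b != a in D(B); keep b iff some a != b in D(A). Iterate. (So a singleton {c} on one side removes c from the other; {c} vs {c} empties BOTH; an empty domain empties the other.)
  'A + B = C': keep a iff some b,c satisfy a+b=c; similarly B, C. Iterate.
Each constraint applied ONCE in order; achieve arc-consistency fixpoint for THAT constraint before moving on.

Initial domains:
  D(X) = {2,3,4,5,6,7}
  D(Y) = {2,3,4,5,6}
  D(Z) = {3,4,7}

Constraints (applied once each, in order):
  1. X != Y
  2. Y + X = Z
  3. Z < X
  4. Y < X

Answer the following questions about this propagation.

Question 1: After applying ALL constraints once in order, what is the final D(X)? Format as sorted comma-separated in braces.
Answer: {5}

Derivation:
Constraint 1 (X != Y) on D(X)={2,3,4,5,6,7} D(Y)={2,3,4,5,6}: no change
Constraint 2 (Y + X = Z) on D(Y)={2,3,4,5,6} D(X)={2,3,4,5,6,7} D(Z)={3,4,7}: Y {2,3,4,5,6}->{2,3,4,5}; X {2,3,4,5,6,7}->{2,3,4,5}; Z {3,4,7}->{4,7}
Constraint 3 (Z < X) on D(Z)={4,7} D(X)={2,3,4,5}: Z {4,7}->{4}; X {2,3,4,5}->{5}
Constraint 4 (Y < X) on D(Y)={2,3,4,5} D(X)={5}: Y {2,3,4,5}->{2,3,4}
So after all 4 constraints: D(X) = {5}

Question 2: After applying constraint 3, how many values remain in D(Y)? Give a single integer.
Constraint 1 (X != Y) on D(X)={2,3,4,5,6,7} D(Y)={2,3,4,5,6}: no change
Constraint 2 (Y + X = Z) on D(Y)={2,3,4,5,6} D(X)={2,3,4,5,6,7} D(Z)={3,4,7}: Y {2,3,4,5,6}->{2,3,4,5}; X {2,3,4,5,6,7}->{2,3,4,5}; Z {3,4,7}->{4,7}
Constraint 3 (Z < X) on D(Z)={4,7} D(X)={2,3,4,5}: Z {4,7}->{4}; X {2,3,4,5}->{5}
So after constraint 3: D(Y)={2,3,4,5}, size = 4

Answer: 4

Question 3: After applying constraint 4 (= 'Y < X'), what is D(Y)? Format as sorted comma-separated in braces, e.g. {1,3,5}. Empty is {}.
Answer: {2,3,4}

Derivation:
Constraint 1 (X != Y) on D(X)={2,3,4,5,6,7} D(Y)={2,3,4,5,6}: no change
Constraint 2 (Y + X = Z) on D(Y)={2,3,4,5,6} D(X)={2,3,4,5,6,7} D(Z)={3,4,7}: Y {2,3,4,5,6}->{2,3,4,5}; X {2,3,4,5,6,7}->{2,3,4,5}; Z {3,4,7}->{4,7}
Constraint 3 (Z < X) on D(Z)={4,7} D(X)={2,3,4,5}: Z {4,7}->{4}; X {2,3,4,5}->{5}
Constraint 4 (Y < X) on D(Y)={2,3,4,5} D(X)={5}: Y {2,3,4,5}->{2,3,4}
So after constraint 4: D(Y) = {2,3,4}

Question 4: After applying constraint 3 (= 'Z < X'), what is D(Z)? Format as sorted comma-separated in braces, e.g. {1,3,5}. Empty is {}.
Answer: {4}

Derivation:
Constraint 1 (X != Y) on D(X)={2,3,4,5,6,7} D(Y)={2,3,4,5,6}: no change
Constraint 2 (Y + X = Z) on D(Y)={2,3,4,5,6} D(X)={2,3,4,5,6,7} D(Z)={3,4,7}: Y {2,3,4,5,6}->{2,3,4,5}; X {2,3,4,5,6,7}->{2,3,4,5}; Z {3,4,7}->{4,7}
Constraint 3 (Z < X) on D(Z)={4,7} D(X)={2,3,4,5}: Z {4,7}->{4}; X {2,3,4,5}->{5}
So after constraint 3: D(Z) = {4}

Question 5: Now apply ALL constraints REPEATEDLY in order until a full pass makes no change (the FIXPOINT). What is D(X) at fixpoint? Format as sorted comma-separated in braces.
pass 0 (initial): D(X)={2,3,4,5,6,7}
pass 1: X {2,3,4,5,6,7}->{5}; Y {2,3,4,5,6}->{2,3,4}; Z {3,4,7}->{4}
pass 2: X {5}->{}; Y {2,3,4}->{}; Z {4}->{}
pass 3: no change
Fixpoint after 3 passes: D(X) = {}

Answer: {}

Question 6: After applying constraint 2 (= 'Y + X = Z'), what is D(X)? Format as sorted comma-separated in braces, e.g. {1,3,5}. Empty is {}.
Answer: {2,3,4,5}

Derivation:
Constraint 1 (X != Y) on D(X)={2,3,4,5,6,7} D(Y)={2,3,4,5,6}: no change
Constraint 2 (Y + X = Z) on D(Y)={2,3,4,5,6} D(X)={2,3,4,5,6,7} D(Z)={3,4,7}: Y {2,3,4,5,6}->{2,3,4,5}; X {2,3,4,5,6,7}->{2,3,4,5}; Z {3,4,7}->{4,7}
So after constraint 2: D(X) = {2,3,4,5}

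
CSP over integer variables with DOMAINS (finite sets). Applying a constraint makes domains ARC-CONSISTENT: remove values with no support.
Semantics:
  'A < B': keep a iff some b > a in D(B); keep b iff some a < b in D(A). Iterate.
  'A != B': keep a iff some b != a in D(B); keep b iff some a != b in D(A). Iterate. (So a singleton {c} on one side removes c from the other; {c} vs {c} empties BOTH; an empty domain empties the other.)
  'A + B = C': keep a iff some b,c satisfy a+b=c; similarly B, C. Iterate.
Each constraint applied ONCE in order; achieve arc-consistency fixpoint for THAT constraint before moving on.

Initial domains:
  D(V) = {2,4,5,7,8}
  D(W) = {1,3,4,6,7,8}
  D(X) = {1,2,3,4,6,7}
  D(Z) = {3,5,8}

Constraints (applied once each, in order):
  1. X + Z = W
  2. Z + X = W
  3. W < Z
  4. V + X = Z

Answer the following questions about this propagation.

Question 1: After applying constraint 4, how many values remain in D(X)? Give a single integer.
Answer: 2

Derivation:
Constraint 1 (X + Z = W) on D(X)={1,2,3,4,6,7} D(Z)={3,5,8} D(W)={1,3,4,6,7,8}: X {1,2,3,4,6,7}->{1,2,3,4}; Z {3,5,8}->{3,5}; W {1,3,4,6,7,8}->{4,6,7,8}
Constraint 2 (Z + X = W) on D(Z)={3,5} D(X)={1,2,3,4} D(W)={4,6,7,8}: no change
Constraint 3 (W < Z) on D(W)={4,6,7,8} D(Z)={3,5}: W {4,6,7,8}->{4}; Z {3,5}->{5}
Constraint 4 (V + X = Z) on D(V)={2,4,5,7,8} D(X)={1,2,3,4} D(Z)={5}: V {2,4,5,7,8}->{2,4}; X {1,2,3,4}->{1,3}
So after constraint 4: D(X)={1,3}, size = 2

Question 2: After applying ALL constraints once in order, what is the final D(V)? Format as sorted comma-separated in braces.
Constraint 1 (X + Z = W) on D(X)={1,2,3,4,6,7} D(Z)={3,5,8} D(W)={1,3,4,6,7,8}: X {1,2,3,4,6,7}->{1,2,3,4}; Z {3,5,8}->{3,5}; W {1,3,4,6,7,8}->{4,6,7,8}
Constraint 2 (Z + X = W) on D(Z)={3,5} D(X)={1,2,3,4} D(W)={4,6,7,8}: no change
Constraint 3 (W < Z) on D(W)={4,6,7,8} D(Z)={3,5}: W {4,6,7,8}->{4}; Z {3,5}->{5}
Constraint 4 (V + X = Z) on D(V)={2,4,5,7,8} D(X)={1,2,3,4} D(Z)={5}: V {2,4,5,7,8}->{2,4}; X {1,2,3,4}->{1,3}
So after all 4 constraints: D(V) = {2,4}

Answer: {2,4}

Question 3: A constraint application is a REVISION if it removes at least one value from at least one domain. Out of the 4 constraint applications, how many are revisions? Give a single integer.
Answer: 3

Derivation:
Constraint 1 (X + Z = W) on D(X)={1,2,3,4,6,7} D(Z)={3,5,8} D(W)={1,3,4,6,7,8}: X {1,2,3,4,6,7}->{1,2,3,4}; Z {3,5,8}->{3,5}; W {1,3,4,6,7,8}->{4,6,7,8} => REVISION
Constraint 2 (Z + X = W) on D(Z)={3,5} D(X)={1,2,3,4} D(W)={4,6,7,8}: no change => not a revision
Constraint 3 (W < Z) on D(W)={4,6,7,8} D(Z)={3,5}: W {4,6,7,8}->{4}; Z {3,5}->{5} => REVISION
Constraint 4 (V + X = Z) on D(V)={2,4,5,7,8} D(X)={1,2,3,4} D(Z)={5}: V {2,4,5,7,8}->{2,4}; X {1,2,3,4}->{1,3} => REVISION
Total revisions = 3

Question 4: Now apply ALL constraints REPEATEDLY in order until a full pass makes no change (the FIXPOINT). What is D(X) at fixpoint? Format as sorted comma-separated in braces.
Answer: {}

Derivation:
pass 0 (initial): D(X)={1,2,3,4,6,7}
pass 1: V {2,4,5,7,8}->{2,4}; W {1,3,4,6,7,8}->{4}; X {1,2,3,4,6,7}->{1,3}; Z {3,5,8}->{5}
pass 2: V {2,4}->{}; W {4}->{}; X {1,3}->{}; Z {5}->{}
pass 3: no change
Fixpoint after 3 passes: D(X) = {}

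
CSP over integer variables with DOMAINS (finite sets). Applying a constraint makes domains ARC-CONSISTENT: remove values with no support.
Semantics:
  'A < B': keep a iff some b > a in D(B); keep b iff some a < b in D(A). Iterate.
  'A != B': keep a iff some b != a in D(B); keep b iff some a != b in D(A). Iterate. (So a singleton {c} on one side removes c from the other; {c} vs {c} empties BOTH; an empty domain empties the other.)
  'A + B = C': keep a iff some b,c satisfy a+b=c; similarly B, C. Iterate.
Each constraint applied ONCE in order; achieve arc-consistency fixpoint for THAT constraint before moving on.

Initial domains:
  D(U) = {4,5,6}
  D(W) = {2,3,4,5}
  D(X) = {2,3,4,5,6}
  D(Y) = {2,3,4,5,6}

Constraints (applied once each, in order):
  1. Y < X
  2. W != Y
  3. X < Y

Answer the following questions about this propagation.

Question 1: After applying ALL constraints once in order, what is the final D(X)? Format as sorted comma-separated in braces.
Answer: {3,4}

Derivation:
Constraint 1 (Y < X) on D(Y)={2,3,4,5,6} D(X)={2,3,4,5,6}: Y {2,3,4,5,6}->{2,3,4,5}; X {2,3,4,5,6}->{3,4,5,6}
Constraint 2 (W != Y) on D(W)={2,3,4,5} D(Y)={2,3,4,5}: no change
Constraint 3 (X < Y) on D(X)={3,4,5,6} D(Y)={2,3,4,5}: X {3,4,5,6}->{3,4}; Y {2,3,4,5}->{4,5}
So after all 3 constraints: D(X) = {3,4}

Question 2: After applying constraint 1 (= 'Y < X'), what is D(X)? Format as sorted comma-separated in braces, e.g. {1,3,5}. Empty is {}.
Answer: {3,4,5,6}

Derivation:
Constraint 1 (Y < X) on D(Y)={2,3,4,5,6} D(X)={2,3,4,5,6}: Y {2,3,4,5,6}->{2,3,4,5}; X {2,3,4,5,6}->{3,4,5,6}
So after constraint 1: D(X) = {3,4,5,6}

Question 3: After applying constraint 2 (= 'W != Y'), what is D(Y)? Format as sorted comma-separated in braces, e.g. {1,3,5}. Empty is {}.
Answer: {2,3,4,5}

Derivation:
Constraint 1 (Y < X) on D(Y)={2,3,4,5,6} D(X)={2,3,4,5,6}: Y {2,3,4,5,6}->{2,3,4,5}; X {2,3,4,5,6}->{3,4,5,6}
Constraint 2 (W != Y) on D(W)={2,3,4,5} D(Y)={2,3,4,5}: no change
So after constraint 2: D(Y) = {2,3,4,5}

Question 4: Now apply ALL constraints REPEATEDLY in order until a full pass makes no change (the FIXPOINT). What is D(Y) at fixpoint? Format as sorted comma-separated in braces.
Answer: {}

Derivation:
pass 0 (initial): D(Y)={2,3,4,5,6}
pass 1: X {2,3,4,5,6}->{3,4}; Y {2,3,4,5,6}->{4,5}
pass 2: W {2,3,4,5}->{}; X {3,4}->{}; Y {4,5}->{}
pass 3: no change
Fixpoint after 3 passes: D(Y) = {}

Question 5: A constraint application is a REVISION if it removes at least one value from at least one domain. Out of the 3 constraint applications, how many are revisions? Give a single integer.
Answer: 2

Derivation:
Constraint 1 (Y < X) on D(Y)={2,3,4,5,6} D(X)={2,3,4,5,6}: Y {2,3,4,5,6}->{2,3,4,5}; X {2,3,4,5,6}->{3,4,5,6} => REVISION
Constraint 2 (W != Y) on D(W)={2,3,4,5} D(Y)={2,3,4,5}: no change => not a revision
Constraint 3 (X < Y) on D(X)={3,4,5,6} D(Y)={2,3,4,5}: X {3,4,5,6}->{3,4}; Y {2,3,4,5}->{4,5} => REVISION
Total revisions = 2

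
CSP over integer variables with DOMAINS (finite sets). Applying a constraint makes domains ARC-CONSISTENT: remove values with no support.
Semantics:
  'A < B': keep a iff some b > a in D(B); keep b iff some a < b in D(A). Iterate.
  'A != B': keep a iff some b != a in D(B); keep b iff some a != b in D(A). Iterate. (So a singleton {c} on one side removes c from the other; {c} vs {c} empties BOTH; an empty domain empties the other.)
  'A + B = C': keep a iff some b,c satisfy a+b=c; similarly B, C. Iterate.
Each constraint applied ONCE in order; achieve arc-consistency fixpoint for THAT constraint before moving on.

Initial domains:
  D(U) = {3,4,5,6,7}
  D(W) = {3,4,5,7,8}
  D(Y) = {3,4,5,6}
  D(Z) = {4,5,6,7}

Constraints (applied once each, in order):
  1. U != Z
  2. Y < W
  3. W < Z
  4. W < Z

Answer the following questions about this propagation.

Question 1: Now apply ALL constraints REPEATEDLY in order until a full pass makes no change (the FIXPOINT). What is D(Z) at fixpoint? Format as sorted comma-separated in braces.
Answer: {5,6,7}

Derivation:
pass 0 (initial): D(Z)={4,5,6,7}
pass 1: W {3,4,5,7,8}->{4,5}; Z {4,5,6,7}->{5,6,7}
pass 2: Y {3,4,5,6}->{3,4}
pass 3: no change
Fixpoint after 3 passes: D(Z) = {5,6,7}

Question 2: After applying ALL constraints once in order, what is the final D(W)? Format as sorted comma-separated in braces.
Constraint 1 (U != Z) on D(U)={3,4,5,6,7} D(Z)={4,5,6,7}: no change
Constraint 2 (Y < W) on D(Y)={3,4,5,6} D(W)={3,4,5,7,8}: W {3,4,5,7,8}->{4,5,7,8}
Constraint 3 (W < Z) on D(W)={4,5,7,8} D(Z)={4,5,6,7}: W {4,5,7,8}->{4,5}; Z {4,5,6,7}->{5,6,7}
Constraint 4 (W < Z) on D(W)={4,5} D(Z)={5,6,7}: no change
So after all 4 constraints: D(W) = {4,5}

Answer: {4,5}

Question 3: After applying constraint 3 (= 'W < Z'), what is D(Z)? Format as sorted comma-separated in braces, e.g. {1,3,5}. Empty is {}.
Constraint 1 (U != Z) on D(U)={3,4,5,6,7} D(Z)={4,5,6,7}: no change
Constraint 2 (Y < W) on D(Y)={3,4,5,6} D(W)={3,4,5,7,8}: W {3,4,5,7,8}->{4,5,7,8}
Constraint 3 (W < Z) on D(W)={4,5,7,8} D(Z)={4,5,6,7}: W {4,5,7,8}->{4,5}; Z {4,5,6,7}->{5,6,7}
So after constraint 3: D(Z) = {5,6,7}

Answer: {5,6,7}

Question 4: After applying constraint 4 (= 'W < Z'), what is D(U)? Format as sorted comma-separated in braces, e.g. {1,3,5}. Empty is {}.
Constraint 1 (U != Z) on D(U)={3,4,5,6,7} D(Z)={4,5,6,7}: no change
Constraint 2 (Y < W) on D(Y)={3,4,5,6} D(W)={3,4,5,7,8}: W {3,4,5,7,8}->{4,5,7,8}
Constraint 3 (W < Z) on D(W)={4,5,7,8} D(Z)={4,5,6,7}: W {4,5,7,8}->{4,5}; Z {4,5,6,7}->{5,6,7}
Constraint 4 (W < Z) on D(W)={4,5} D(Z)={5,6,7}: no change
So after constraint 4: D(U) = {3,4,5,6,7}

Answer: {3,4,5,6,7}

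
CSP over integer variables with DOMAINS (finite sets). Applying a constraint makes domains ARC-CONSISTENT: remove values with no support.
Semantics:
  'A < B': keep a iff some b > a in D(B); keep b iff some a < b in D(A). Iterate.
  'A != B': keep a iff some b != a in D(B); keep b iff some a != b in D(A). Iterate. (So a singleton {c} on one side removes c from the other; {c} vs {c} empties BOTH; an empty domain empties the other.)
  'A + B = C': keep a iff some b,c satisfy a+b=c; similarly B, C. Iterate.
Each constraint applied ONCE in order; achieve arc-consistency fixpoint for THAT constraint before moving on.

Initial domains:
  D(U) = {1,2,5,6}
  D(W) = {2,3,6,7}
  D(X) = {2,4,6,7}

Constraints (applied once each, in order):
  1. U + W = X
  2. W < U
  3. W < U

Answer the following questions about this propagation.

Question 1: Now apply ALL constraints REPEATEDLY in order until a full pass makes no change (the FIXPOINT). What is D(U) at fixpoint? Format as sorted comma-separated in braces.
pass 0 (initial): D(U)={1,2,5,6}
pass 1: U {1,2,5,6}->{5}; W {2,3,6,7}->{2,3}; X {2,4,6,7}->{4,7}
pass 2: W {2,3}->{2}; X {4,7}->{7}
pass 3: no change
Fixpoint after 3 passes: D(U) = {5}

Answer: {5}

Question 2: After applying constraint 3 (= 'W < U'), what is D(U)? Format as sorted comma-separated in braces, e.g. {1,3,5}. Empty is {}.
Answer: {5}

Derivation:
Constraint 1 (U + W = X) on D(U)={1,2,5,6} D(W)={2,3,6,7} D(X)={2,4,6,7}: U {1,2,5,6}->{1,2,5}; W {2,3,6,7}->{2,3,6}; X {2,4,6,7}->{4,7}
Constraint 2 (W < U) on D(W)={2,3,6} D(U)={1,2,5}: W {2,3,6}->{2,3}; U {1,2,5}->{5}
Constraint 3 (W < U) on D(W)={2,3} D(U)={5}: no change
So after constraint 3: D(U) = {5}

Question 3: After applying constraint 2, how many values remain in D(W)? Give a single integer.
Constraint 1 (U + W = X) on D(U)={1,2,5,6} D(W)={2,3,6,7} D(X)={2,4,6,7}: U {1,2,5,6}->{1,2,5}; W {2,3,6,7}->{2,3,6}; X {2,4,6,7}->{4,7}
Constraint 2 (W < U) on D(W)={2,3,6} D(U)={1,2,5}: W {2,3,6}->{2,3}; U {1,2,5}->{5}
So after constraint 2: D(W)={2,3}, size = 2

Answer: 2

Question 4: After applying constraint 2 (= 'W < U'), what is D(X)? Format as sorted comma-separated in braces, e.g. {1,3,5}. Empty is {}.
Answer: {4,7}

Derivation:
Constraint 1 (U + W = X) on D(U)={1,2,5,6} D(W)={2,3,6,7} D(X)={2,4,6,7}: U {1,2,5,6}->{1,2,5}; W {2,3,6,7}->{2,3,6}; X {2,4,6,7}->{4,7}
Constraint 2 (W < U) on D(W)={2,3,6} D(U)={1,2,5}: W {2,3,6}->{2,3}; U {1,2,5}->{5}
So after constraint 2: D(X) = {4,7}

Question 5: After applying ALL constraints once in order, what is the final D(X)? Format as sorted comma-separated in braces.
Answer: {4,7}

Derivation:
Constraint 1 (U + W = X) on D(U)={1,2,5,6} D(W)={2,3,6,7} D(X)={2,4,6,7}: U {1,2,5,6}->{1,2,5}; W {2,3,6,7}->{2,3,6}; X {2,4,6,7}->{4,7}
Constraint 2 (W < U) on D(W)={2,3,6} D(U)={1,2,5}: W {2,3,6}->{2,3}; U {1,2,5}->{5}
Constraint 3 (W < U) on D(W)={2,3} D(U)={5}: no change
So after all 3 constraints: D(X) = {4,7}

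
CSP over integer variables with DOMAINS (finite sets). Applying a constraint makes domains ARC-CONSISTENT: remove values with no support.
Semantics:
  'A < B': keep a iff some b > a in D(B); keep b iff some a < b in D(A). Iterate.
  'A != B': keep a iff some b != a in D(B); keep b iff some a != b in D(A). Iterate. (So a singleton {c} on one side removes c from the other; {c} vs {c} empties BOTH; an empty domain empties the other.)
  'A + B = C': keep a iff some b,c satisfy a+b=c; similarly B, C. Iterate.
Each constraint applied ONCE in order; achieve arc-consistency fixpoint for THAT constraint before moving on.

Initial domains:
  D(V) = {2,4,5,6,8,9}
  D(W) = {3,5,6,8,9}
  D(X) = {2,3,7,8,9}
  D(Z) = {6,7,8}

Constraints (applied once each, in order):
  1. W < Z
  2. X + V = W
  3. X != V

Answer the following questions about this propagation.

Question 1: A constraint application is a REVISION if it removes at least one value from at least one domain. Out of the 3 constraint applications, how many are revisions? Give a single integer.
Answer: 2

Derivation:
Constraint 1 (W < Z) on D(W)={3,5,6,8,9} D(Z)={6,7,8}: W {3,5,6,8,9}->{3,5,6} => REVISION
Constraint 2 (X + V = W) on D(X)={2,3,7,8,9} D(V)={2,4,5,6,8,9} D(W)={3,5,6}: X {2,3,7,8,9}->{2,3}; V {2,4,5,6,8,9}->{2,4}; W {3,5,6}->{5,6} => REVISION
Constraint 3 (X != V) on D(X)={2,3} D(V)={2,4}: no change => not a revision
Total revisions = 2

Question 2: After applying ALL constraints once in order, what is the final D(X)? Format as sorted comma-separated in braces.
Answer: {2,3}

Derivation:
Constraint 1 (W < Z) on D(W)={3,5,6,8,9} D(Z)={6,7,8}: W {3,5,6,8,9}->{3,5,6}
Constraint 2 (X + V = W) on D(X)={2,3,7,8,9} D(V)={2,4,5,6,8,9} D(W)={3,5,6}: X {2,3,7,8,9}->{2,3}; V {2,4,5,6,8,9}->{2,4}; W {3,5,6}->{5,6}
Constraint 3 (X != V) on D(X)={2,3} D(V)={2,4}: no change
So after all 3 constraints: D(X) = {2,3}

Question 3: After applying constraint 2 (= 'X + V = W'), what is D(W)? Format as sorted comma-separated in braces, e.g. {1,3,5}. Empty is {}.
Constraint 1 (W < Z) on D(W)={3,5,6,8,9} D(Z)={6,7,8}: W {3,5,6,8,9}->{3,5,6}
Constraint 2 (X + V = W) on D(X)={2,3,7,8,9} D(V)={2,4,5,6,8,9} D(W)={3,5,6}: X {2,3,7,8,9}->{2,3}; V {2,4,5,6,8,9}->{2,4}; W {3,5,6}->{5,6}
So after constraint 2: D(W) = {5,6}

Answer: {5,6}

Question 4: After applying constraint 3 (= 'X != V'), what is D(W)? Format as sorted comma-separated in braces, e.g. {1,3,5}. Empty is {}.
Answer: {5,6}

Derivation:
Constraint 1 (W < Z) on D(W)={3,5,6,8,9} D(Z)={6,7,8}: W {3,5,6,8,9}->{3,5,6}
Constraint 2 (X + V = W) on D(X)={2,3,7,8,9} D(V)={2,4,5,6,8,9} D(W)={3,5,6}: X {2,3,7,8,9}->{2,3}; V {2,4,5,6,8,9}->{2,4}; W {3,5,6}->{5,6}
Constraint 3 (X != V) on D(X)={2,3} D(V)={2,4}: no change
So after constraint 3: D(W) = {5,6}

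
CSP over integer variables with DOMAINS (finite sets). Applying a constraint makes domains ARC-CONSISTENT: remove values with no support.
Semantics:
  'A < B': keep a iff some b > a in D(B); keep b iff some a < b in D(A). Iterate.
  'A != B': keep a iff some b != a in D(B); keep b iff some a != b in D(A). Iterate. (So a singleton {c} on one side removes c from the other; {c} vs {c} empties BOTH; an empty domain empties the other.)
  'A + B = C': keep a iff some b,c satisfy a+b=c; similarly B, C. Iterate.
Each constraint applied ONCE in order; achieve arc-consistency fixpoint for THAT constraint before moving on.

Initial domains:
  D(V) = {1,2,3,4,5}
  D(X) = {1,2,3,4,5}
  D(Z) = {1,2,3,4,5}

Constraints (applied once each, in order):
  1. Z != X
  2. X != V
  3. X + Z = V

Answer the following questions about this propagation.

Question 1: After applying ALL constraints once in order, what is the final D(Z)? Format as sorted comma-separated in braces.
Constraint 1 (Z != X) on D(Z)={1,2,3,4,5} D(X)={1,2,3,4,5}: no change
Constraint 2 (X != V) on D(X)={1,2,3,4,5} D(V)={1,2,3,4,5}: no change
Constraint 3 (X + Z = V) on D(X)={1,2,3,4,5} D(Z)={1,2,3,4,5} D(V)={1,2,3,4,5}: X {1,2,3,4,5}->{1,2,3,4}; Z {1,2,3,4,5}->{1,2,3,4}; V {1,2,3,4,5}->{2,3,4,5}
So after all 3 constraints: D(Z) = {1,2,3,4}

Answer: {1,2,3,4}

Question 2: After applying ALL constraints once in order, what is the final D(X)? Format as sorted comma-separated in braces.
Constraint 1 (Z != X) on D(Z)={1,2,3,4,5} D(X)={1,2,3,4,5}: no change
Constraint 2 (X != V) on D(X)={1,2,3,4,5} D(V)={1,2,3,4,5}: no change
Constraint 3 (X + Z = V) on D(X)={1,2,3,4,5} D(Z)={1,2,3,4,5} D(V)={1,2,3,4,5}: X {1,2,3,4,5}->{1,2,3,4}; Z {1,2,3,4,5}->{1,2,3,4}; V {1,2,3,4,5}->{2,3,4,5}
So after all 3 constraints: D(X) = {1,2,3,4}

Answer: {1,2,3,4}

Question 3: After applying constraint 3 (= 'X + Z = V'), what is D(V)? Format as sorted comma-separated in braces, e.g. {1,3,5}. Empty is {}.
Constraint 1 (Z != X) on D(Z)={1,2,3,4,5} D(X)={1,2,3,4,5}: no change
Constraint 2 (X != V) on D(X)={1,2,3,4,5} D(V)={1,2,3,4,5}: no change
Constraint 3 (X + Z = V) on D(X)={1,2,3,4,5} D(Z)={1,2,3,4,5} D(V)={1,2,3,4,5}: X {1,2,3,4,5}->{1,2,3,4}; Z {1,2,3,4,5}->{1,2,3,4}; V {1,2,3,4,5}->{2,3,4,5}
So after constraint 3: D(V) = {2,3,4,5}

Answer: {2,3,4,5}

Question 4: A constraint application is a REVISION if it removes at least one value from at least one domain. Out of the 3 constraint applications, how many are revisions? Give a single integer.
Constraint 1 (Z != X) on D(Z)={1,2,3,4,5} D(X)={1,2,3,4,5}: no change => not a revision
Constraint 2 (X != V) on D(X)={1,2,3,4,5} D(V)={1,2,3,4,5}: no change => not a revision
Constraint 3 (X + Z = V) on D(X)={1,2,3,4,5} D(Z)={1,2,3,4,5} D(V)={1,2,3,4,5}: X {1,2,3,4,5}->{1,2,3,4}; Z {1,2,3,4,5}->{1,2,3,4}; V {1,2,3,4,5}->{2,3,4,5} => REVISION
Total revisions = 1

Answer: 1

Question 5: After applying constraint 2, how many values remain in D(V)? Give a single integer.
Answer: 5

Derivation:
Constraint 1 (Z != X) on D(Z)={1,2,3,4,5} D(X)={1,2,3,4,5}: no change
Constraint 2 (X != V) on D(X)={1,2,3,4,5} D(V)={1,2,3,4,5}: no change
So after constraint 2: D(V)={1,2,3,4,5}, size = 5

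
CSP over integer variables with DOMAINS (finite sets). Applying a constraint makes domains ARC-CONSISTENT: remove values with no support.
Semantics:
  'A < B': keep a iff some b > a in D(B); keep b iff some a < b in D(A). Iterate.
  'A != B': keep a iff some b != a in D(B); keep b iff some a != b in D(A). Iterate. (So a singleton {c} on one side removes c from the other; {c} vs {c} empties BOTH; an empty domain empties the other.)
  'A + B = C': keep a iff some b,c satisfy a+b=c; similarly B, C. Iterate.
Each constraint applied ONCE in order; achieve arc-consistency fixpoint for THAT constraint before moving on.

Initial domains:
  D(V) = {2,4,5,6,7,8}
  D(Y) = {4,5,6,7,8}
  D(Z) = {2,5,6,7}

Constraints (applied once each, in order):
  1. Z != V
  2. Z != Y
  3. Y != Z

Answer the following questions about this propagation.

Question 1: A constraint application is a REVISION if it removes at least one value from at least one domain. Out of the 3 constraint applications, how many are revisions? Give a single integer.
Answer: 0

Derivation:
Constraint 1 (Z != V) on D(Z)={2,5,6,7} D(V)={2,4,5,6,7,8}: no change => not a revision
Constraint 2 (Z != Y) on D(Z)={2,5,6,7} D(Y)={4,5,6,7,8}: no change => not a revision
Constraint 3 (Y != Z) on D(Y)={4,5,6,7,8} D(Z)={2,5,6,7}: no change => not a revision
Total revisions = 0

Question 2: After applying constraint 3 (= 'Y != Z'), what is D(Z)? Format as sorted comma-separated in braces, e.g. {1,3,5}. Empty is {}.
Constraint 1 (Z != V) on D(Z)={2,5,6,7} D(V)={2,4,5,6,7,8}: no change
Constraint 2 (Z != Y) on D(Z)={2,5,6,7} D(Y)={4,5,6,7,8}: no change
Constraint 3 (Y != Z) on D(Y)={4,5,6,7,8} D(Z)={2,5,6,7}: no change
So after constraint 3: D(Z) = {2,5,6,7}

Answer: {2,5,6,7}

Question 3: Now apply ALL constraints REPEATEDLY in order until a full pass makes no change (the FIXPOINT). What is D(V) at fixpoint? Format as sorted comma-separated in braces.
pass 0 (initial): D(V)={2,4,5,6,7,8}
pass 1: no change
Fixpoint after 1 passes: D(V) = {2,4,5,6,7,8}

Answer: {2,4,5,6,7,8}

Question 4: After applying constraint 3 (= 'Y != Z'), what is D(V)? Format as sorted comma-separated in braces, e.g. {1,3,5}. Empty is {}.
Answer: {2,4,5,6,7,8}

Derivation:
Constraint 1 (Z != V) on D(Z)={2,5,6,7} D(V)={2,4,5,6,7,8}: no change
Constraint 2 (Z != Y) on D(Z)={2,5,6,7} D(Y)={4,5,6,7,8}: no change
Constraint 3 (Y != Z) on D(Y)={4,5,6,7,8} D(Z)={2,5,6,7}: no change
So after constraint 3: D(V) = {2,4,5,6,7,8}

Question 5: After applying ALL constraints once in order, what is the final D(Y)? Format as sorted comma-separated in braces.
Constraint 1 (Z != V) on D(Z)={2,5,6,7} D(V)={2,4,5,6,7,8}: no change
Constraint 2 (Z != Y) on D(Z)={2,5,6,7} D(Y)={4,5,6,7,8}: no change
Constraint 3 (Y != Z) on D(Y)={4,5,6,7,8} D(Z)={2,5,6,7}: no change
So after all 3 constraints: D(Y) = {4,5,6,7,8}

Answer: {4,5,6,7,8}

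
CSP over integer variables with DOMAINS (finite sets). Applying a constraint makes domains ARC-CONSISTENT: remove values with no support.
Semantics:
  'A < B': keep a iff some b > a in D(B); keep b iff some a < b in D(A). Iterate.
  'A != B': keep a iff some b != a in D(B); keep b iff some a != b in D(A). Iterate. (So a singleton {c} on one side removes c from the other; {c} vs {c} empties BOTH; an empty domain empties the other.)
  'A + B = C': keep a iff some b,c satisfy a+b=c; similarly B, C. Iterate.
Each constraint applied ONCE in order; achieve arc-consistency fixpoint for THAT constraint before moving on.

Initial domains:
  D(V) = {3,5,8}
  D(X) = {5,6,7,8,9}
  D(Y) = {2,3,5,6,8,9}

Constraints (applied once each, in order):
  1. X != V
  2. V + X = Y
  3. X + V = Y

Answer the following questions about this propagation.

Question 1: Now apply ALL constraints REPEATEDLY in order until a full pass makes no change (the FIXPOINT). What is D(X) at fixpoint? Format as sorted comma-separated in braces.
Answer: {5,6}

Derivation:
pass 0 (initial): D(X)={5,6,7,8,9}
pass 1: V {3,5,8}->{3}; X {5,6,7,8,9}->{5,6}; Y {2,3,5,6,8,9}->{8,9}
pass 2: no change
Fixpoint after 2 passes: D(X) = {5,6}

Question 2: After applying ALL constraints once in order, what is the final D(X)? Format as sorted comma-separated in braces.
Answer: {5,6}

Derivation:
Constraint 1 (X != V) on D(X)={5,6,7,8,9} D(V)={3,5,8}: no change
Constraint 2 (V + X = Y) on D(V)={3,5,8} D(X)={5,6,7,8,9} D(Y)={2,3,5,6,8,9}: V {3,5,8}->{3}; X {5,6,7,8,9}->{5,6}; Y {2,3,5,6,8,9}->{8,9}
Constraint 3 (X + V = Y) on D(X)={5,6} D(V)={3} D(Y)={8,9}: no change
So after all 3 constraints: D(X) = {5,6}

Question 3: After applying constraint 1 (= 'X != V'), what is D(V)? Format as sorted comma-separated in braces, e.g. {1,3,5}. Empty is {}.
Answer: {3,5,8}

Derivation:
Constraint 1 (X != V) on D(X)={5,6,7,8,9} D(V)={3,5,8}: no change
So after constraint 1: D(V) = {3,5,8}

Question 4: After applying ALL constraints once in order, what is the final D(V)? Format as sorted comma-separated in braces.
Constraint 1 (X != V) on D(X)={5,6,7,8,9} D(V)={3,5,8}: no change
Constraint 2 (V + X = Y) on D(V)={3,5,8} D(X)={5,6,7,8,9} D(Y)={2,3,5,6,8,9}: V {3,5,8}->{3}; X {5,6,7,8,9}->{5,6}; Y {2,3,5,6,8,9}->{8,9}
Constraint 3 (X + V = Y) on D(X)={5,6} D(V)={3} D(Y)={8,9}: no change
So after all 3 constraints: D(V) = {3}

Answer: {3}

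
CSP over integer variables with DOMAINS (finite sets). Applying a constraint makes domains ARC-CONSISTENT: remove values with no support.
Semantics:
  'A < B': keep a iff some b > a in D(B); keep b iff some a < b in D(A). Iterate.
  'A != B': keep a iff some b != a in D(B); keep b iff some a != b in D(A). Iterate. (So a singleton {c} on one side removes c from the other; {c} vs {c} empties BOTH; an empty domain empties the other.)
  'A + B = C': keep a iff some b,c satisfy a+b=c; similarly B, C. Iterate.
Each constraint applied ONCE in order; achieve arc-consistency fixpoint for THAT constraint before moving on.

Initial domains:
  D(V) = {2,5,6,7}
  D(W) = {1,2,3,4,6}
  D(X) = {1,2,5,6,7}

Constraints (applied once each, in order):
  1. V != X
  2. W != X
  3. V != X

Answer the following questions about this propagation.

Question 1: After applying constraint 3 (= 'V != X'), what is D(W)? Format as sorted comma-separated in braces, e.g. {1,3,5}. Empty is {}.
Constraint 1 (V != X) on D(V)={2,5,6,7} D(X)={1,2,5,6,7}: no change
Constraint 2 (W != X) on D(W)={1,2,3,4,6} D(X)={1,2,5,6,7}: no change
Constraint 3 (V != X) on D(V)={2,5,6,7} D(X)={1,2,5,6,7}: no change
So after constraint 3: D(W) = {1,2,3,4,6}

Answer: {1,2,3,4,6}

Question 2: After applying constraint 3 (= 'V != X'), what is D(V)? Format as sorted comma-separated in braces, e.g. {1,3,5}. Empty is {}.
Constraint 1 (V != X) on D(V)={2,5,6,7} D(X)={1,2,5,6,7}: no change
Constraint 2 (W != X) on D(W)={1,2,3,4,6} D(X)={1,2,5,6,7}: no change
Constraint 3 (V != X) on D(V)={2,5,6,7} D(X)={1,2,5,6,7}: no change
So after constraint 3: D(V) = {2,5,6,7}

Answer: {2,5,6,7}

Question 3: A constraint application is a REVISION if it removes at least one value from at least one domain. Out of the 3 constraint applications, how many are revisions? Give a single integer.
Constraint 1 (V != X) on D(V)={2,5,6,7} D(X)={1,2,5,6,7}: no change => not a revision
Constraint 2 (W != X) on D(W)={1,2,3,4,6} D(X)={1,2,5,6,7}: no change => not a revision
Constraint 3 (V != X) on D(V)={2,5,6,7} D(X)={1,2,5,6,7}: no change => not a revision
Total revisions = 0

Answer: 0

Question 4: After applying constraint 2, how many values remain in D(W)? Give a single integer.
Answer: 5

Derivation:
Constraint 1 (V != X) on D(V)={2,5,6,7} D(X)={1,2,5,6,7}: no change
Constraint 2 (W != X) on D(W)={1,2,3,4,6} D(X)={1,2,5,6,7}: no change
So after constraint 2: D(W)={1,2,3,4,6}, size = 5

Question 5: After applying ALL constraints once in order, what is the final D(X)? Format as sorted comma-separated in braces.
Constraint 1 (V != X) on D(V)={2,5,6,7} D(X)={1,2,5,6,7}: no change
Constraint 2 (W != X) on D(W)={1,2,3,4,6} D(X)={1,2,5,6,7}: no change
Constraint 3 (V != X) on D(V)={2,5,6,7} D(X)={1,2,5,6,7}: no change
So after all 3 constraints: D(X) = {1,2,5,6,7}

Answer: {1,2,5,6,7}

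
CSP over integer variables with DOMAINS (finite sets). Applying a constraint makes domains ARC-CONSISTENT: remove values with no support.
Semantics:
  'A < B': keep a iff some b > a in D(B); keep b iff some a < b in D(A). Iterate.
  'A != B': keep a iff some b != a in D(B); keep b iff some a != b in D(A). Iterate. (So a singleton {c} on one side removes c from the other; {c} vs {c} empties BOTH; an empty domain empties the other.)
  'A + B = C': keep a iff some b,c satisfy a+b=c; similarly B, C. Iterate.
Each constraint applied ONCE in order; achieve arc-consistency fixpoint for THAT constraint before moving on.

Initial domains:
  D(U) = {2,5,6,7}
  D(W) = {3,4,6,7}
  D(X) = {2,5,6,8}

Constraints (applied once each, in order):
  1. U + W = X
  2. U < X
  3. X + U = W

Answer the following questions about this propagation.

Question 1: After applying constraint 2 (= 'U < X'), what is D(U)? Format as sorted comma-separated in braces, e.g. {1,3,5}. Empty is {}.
Constraint 1 (U + W = X) on D(U)={2,5,6,7} D(W)={3,4,6,7} D(X)={2,5,6,8}: U {2,5,6,7}->{2,5}; W {3,4,6,7}->{3,4,6}; X {2,5,6,8}->{5,6,8}
Constraint 2 (U < X) on D(U)={2,5} D(X)={5,6,8}: no change
So after constraint 2: D(U) = {2,5}

Answer: {2,5}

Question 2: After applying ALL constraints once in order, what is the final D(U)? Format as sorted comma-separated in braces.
Constraint 1 (U + W = X) on D(U)={2,5,6,7} D(W)={3,4,6,7} D(X)={2,5,6,8}: U {2,5,6,7}->{2,5}; W {3,4,6,7}->{3,4,6}; X {2,5,6,8}->{5,6,8}
Constraint 2 (U < X) on D(U)={2,5} D(X)={5,6,8}: no change
Constraint 3 (X + U = W) on D(X)={5,6,8} D(U)={2,5} D(W)={3,4,6}: X {5,6,8}->{}; U {2,5}->{}; W {3,4,6}->{}
So after all 3 constraints: D(U) = {}

Answer: {}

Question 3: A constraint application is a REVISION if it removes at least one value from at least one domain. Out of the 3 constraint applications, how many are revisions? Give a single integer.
Constraint 1 (U + W = X) on D(U)={2,5,6,7} D(W)={3,4,6,7} D(X)={2,5,6,8}: U {2,5,6,7}->{2,5}; W {3,4,6,7}->{3,4,6}; X {2,5,6,8}->{5,6,8} => REVISION
Constraint 2 (U < X) on D(U)={2,5} D(X)={5,6,8}: no change => not a revision
Constraint 3 (X + U = W) on D(X)={5,6,8} D(U)={2,5} D(W)={3,4,6}: X {5,6,8}->{}; U {2,5}->{}; W {3,4,6}->{} => REVISION
Total revisions = 2

Answer: 2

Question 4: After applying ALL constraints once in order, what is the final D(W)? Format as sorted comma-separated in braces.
Constraint 1 (U + W = X) on D(U)={2,5,6,7} D(W)={3,4,6,7} D(X)={2,5,6,8}: U {2,5,6,7}->{2,5}; W {3,4,6,7}->{3,4,6}; X {2,5,6,8}->{5,6,8}
Constraint 2 (U < X) on D(U)={2,5} D(X)={5,6,8}: no change
Constraint 3 (X + U = W) on D(X)={5,6,8} D(U)={2,5} D(W)={3,4,6}: X {5,6,8}->{}; U {2,5}->{}; W {3,4,6}->{}
So after all 3 constraints: D(W) = {}

Answer: {}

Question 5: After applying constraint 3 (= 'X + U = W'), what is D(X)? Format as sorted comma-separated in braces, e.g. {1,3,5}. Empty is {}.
Answer: {}

Derivation:
Constraint 1 (U + W = X) on D(U)={2,5,6,7} D(W)={3,4,6,7} D(X)={2,5,6,8}: U {2,5,6,7}->{2,5}; W {3,4,6,7}->{3,4,6}; X {2,5,6,8}->{5,6,8}
Constraint 2 (U < X) on D(U)={2,5} D(X)={5,6,8}: no change
Constraint 3 (X + U = W) on D(X)={5,6,8} D(U)={2,5} D(W)={3,4,6}: X {5,6,8}->{}; U {2,5}->{}; W {3,4,6}->{}
So after constraint 3: D(X) = {}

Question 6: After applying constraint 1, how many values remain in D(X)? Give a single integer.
Answer: 3

Derivation:
Constraint 1 (U + W = X) on D(U)={2,5,6,7} D(W)={3,4,6,7} D(X)={2,5,6,8}: U {2,5,6,7}->{2,5}; W {3,4,6,7}->{3,4,6}; X {2,5,6,8}->{5,6,8}
So after constraint 1: D(X)={5,6,8}, size = 3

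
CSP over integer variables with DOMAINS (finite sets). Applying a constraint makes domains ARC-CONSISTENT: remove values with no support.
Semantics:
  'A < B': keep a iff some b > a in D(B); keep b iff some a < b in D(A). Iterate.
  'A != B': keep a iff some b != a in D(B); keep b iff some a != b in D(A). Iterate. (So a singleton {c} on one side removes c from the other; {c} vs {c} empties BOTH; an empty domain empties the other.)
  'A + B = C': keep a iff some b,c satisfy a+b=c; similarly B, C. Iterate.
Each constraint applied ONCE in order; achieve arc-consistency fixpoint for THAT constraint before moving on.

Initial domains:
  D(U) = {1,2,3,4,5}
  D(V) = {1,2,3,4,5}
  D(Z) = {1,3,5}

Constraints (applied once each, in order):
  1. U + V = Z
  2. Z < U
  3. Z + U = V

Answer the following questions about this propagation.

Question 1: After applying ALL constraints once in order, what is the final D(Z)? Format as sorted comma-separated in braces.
Constraint 1 (U + V = Z) on D(U)={1,2,3,4,5} D(V)={1,2,3,4,5} D(Z)={1,3,5}: U {1,2,3,4,5}->{1,2,3,4}; V {1,2,3,4,5}->{1,2,3,4}; Z {1,3,5}->{3,5}
Constraint 2 (Z < U) on D(Z)={3,5} D(U)={1,2,3,4}: Z {3,5}->{3}; U {1,2,3,4}->{4}
Constraint 3 (Z + U = V) on D(Z)={3} D(U)={4} D(V)={1,2,3,4}: Z {3}->{}; U {4}->{}; V {1,2,3,4}->{}
So after all 3 constraints: D(Z) = {}

Answer: {}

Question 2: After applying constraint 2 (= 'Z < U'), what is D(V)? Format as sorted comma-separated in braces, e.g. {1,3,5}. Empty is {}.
Answer: {1,2,3,4}

Derivation:
Constraint 1 (U + V = Z) on D(U)={1,2,3,4,5} D(V)={1,2,3,4,5} D(Z)={1,3,5}: U {1,2,3,4,5}->{1,2,3,4}; V {1,2,3,4,5}->{1,2,3,4}; Z {1,3,5}->{3,5}
Constraint 2 (Z < U) on D(Z)={3,5} D(U)={1,2,3,4}: Z {3,5}->{3}; U {1,2,3,4}->{4}
So after constraint 2: D(V) = {1,2,3,4}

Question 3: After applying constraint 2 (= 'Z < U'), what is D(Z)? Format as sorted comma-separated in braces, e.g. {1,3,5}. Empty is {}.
Constraint 1 (U + V = Z) on D(U)={1,2,3,4,5} D(V)={1,2,3,4,5} D(Z)={1,3,5}: U {1,2,3,4,5}->{1,2,3,4}; V {1,2,3,4,5}->{1,2,3,4}; Z {1,3,5}->{3,5}
Constraint 2 (Z < U) on D(Z)={3,5} D(U)={1,2,3,4}: Z {3,5}->{3}; U {1,2,3,4}->{4}
So after constraint 2: D(Z) = {3}

Answer: {3}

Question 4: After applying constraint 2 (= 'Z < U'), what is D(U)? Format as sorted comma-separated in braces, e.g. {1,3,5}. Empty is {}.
Constraint 1 (U + V = Z) on D(U)={1,2,3,4,5} D(V)={1,2,3,4,5} D(Z)={1,3,5}: U {1,2,3,4,5}->{1,2,3,4}; V {1,2,3,4,5}->{1,2,3,4}; Z {1,3,5}->{3,5}
Constraint 2 (Z < U) on D(Z)={3,5} D(U)={1,2,3,4}: Z {3,5}->{3}; U {1,2,3,4}->{4}
So after constraint 2: D(U) = {4}

Answer: {4}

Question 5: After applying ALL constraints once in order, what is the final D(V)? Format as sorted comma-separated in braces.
Answer: {}

Derivation:
Constraint 1 (U + V = Z) on D(U)={1,2,3,4,5} D(V)={1,2,3,4,5} D(Z)={1,3,5}: U {1,2,3,4,5}->{1,2,3,4}; V {1,2,3,4,5}->{1,2,3,4}; Z {1,3,5}->{3,5}
Constraint 2 (Z < U) on D(Z)={3,5} D(U)={1,2,3,4}: Z {3,5}->{3}; U {1,2,3,4}->{4}
Constraint 3 (Z + U = V) on D(Z)={3} D(U)={4} D(V)={1,2,3,4}: Z {3}->{}; U {4}->{}; V {1,2,3,4}->{}
So after all 3 constraints: D(V) = {}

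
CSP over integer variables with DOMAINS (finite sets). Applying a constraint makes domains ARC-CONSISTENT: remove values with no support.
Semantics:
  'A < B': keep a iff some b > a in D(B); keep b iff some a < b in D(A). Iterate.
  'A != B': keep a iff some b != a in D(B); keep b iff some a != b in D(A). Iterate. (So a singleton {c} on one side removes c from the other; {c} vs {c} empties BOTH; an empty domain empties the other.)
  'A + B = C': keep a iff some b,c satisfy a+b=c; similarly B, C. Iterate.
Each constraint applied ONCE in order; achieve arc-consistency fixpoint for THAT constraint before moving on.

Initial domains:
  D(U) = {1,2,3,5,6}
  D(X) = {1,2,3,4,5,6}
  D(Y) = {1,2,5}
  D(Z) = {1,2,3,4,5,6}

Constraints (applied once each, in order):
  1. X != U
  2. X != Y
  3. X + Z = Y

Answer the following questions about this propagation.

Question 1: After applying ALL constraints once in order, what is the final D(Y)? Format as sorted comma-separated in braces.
Answer: {2,5}

Derivation:
Constraint 1 (X != U) on D(X)={1,2,3,4,5,6} D(U)={1,2,3,5,6}: no change
Constraint 2 (X != Y) on D(X)={1,2,3,4,5,6} D(Y)={1,2,5}: no change
Constraint 3 (X + Z = Y) on D(X)={1,2,3,4,5,6} D(Z)={1,2,3,4,5,6} D(Y)={1,2,5}: X {1,2,3,4,5,6}->{1,2,3,4}; Z {1,2,3,4,5,6}->{1,2,3,4}; Y {1,2,5}->{2,5}
So after all 3 constraints: D(Y) = {2,5}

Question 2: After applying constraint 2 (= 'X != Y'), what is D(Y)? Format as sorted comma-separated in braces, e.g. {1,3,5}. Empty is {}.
Answer: {1,2,5}

Derivation:
Constraint 1 (X != U) on D(X)={1,2,3,4,5,6} D(U)={1,2,3,5,6}: no change
Constraint 2 (X != Y) on D(X)={1,2,3,4,5,6} D(Y)={1,2,5}: no change
So after constraint 2: D(Y) = {1,2,5}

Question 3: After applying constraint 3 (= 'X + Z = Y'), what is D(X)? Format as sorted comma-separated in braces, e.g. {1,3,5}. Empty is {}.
Constraint 1 (X != U) on D(X)={1,2,3,4,5,6} D(U)={1,2,3,5,6}: no change
Constraint 2 (X != Y) on D(X)={1,2,3,4,5,6} D(Y)={1,2,5}: no change
Constraint 3 (X + Z = Y) on D(X)={1,2,3,4,5,6} D(Z)={1,2,3,4,5,6} D(Y)={1,2,5}: X {1,2,3,4,5,6}->{1,2,3,4}; Z {1,2,3,4,5,6}->{1,2,3,4}; Y {1,2,5}->{2,5}
So after constraint 3: D(X) = {1,2,3,4}

Answer: {1,2,3,4}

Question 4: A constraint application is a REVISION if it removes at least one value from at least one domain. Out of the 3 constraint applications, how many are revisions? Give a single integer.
Answer: 1

Derivation:
Constraint 1 (X != U) on D(X)={1,2,3,4,5,6} D(U)={1,2,3,5,6}: no change => not a revision
Constraint 2 (X != Y) on D(X)={1,2,3,4,5,6} D(Y)={1,2,5}: no change => not a revision
Constraint 3 (X + Z = Y) on D(X)={1,2,3,4,5,6} D(Z)={1,2,3,4,5,6} D(Y)={1,2,5}: X {1,2,3,4,5,6}->{1,2,3,4}; Z {1,2,3,4,5,6}->{1,2,3,4}; Y {1,2,5}->{2,5} => REVISION
Total revisions = 1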